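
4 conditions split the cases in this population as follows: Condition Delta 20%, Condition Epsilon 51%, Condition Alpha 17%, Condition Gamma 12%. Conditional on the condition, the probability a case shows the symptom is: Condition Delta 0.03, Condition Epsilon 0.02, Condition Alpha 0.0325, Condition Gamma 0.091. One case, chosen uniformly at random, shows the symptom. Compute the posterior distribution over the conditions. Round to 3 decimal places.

Condition Delta 0.184, Condition Epsilon 0.312, Condition Alpha 0.169, Condition Gamma 0.335

By Bayes' rule, posterior ∝ prior × likelihood:
  Condition Delta: 0.2 × 0.03 = 0.006
  Condition Epsilon: 0.51 × 0.02 = 0.0102
  Condition Alpha: 0.17 × 0.0325 = 0.005525
  Condition Gamma: 0.12 × 0.091 = 0.01092
Normalizing constant = 0.032645.
P(Condition Delta | symptomatic) = 0.006/0.032645 ≈ 0.184
P(Condition Epsilon | symptomatic) = 0.0102/0.032645 ≈ 0.312
P(Condition Alpha | symptomatic) = 0.005525/0.032645 ≈ 0.169
P(Condition Gamma | symptomatic) = 0.01092/0.032645 ≈ 0.335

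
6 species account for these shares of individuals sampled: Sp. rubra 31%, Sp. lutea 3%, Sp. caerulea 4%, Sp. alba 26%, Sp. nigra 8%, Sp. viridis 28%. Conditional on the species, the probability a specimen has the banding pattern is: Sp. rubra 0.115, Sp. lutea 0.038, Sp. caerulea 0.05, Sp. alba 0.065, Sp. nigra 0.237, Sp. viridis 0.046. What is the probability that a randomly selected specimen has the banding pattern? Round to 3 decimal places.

0.088

Prior × likelihood for each hypothesis:
  Sp. rubra: 0.31 × 0.115 = 0.03565
  Sp. lutea: 0.03 × 0.038 = 0.00114
  Sp. caerulea: 0.04 × 0.05 = 0.002
  Sp. alba: 0.26 × 0.065 = 0.0169
  Sp. nigra: 0.08 × 0.237 = 0.01896
  Sp. viridis: 0.28 × 0.046 = 0.01288
P(banded) = 0.03565 + 0.00114 + 0.002 + 0.0169 + 0.01896 + 0.01288 = 0.08753 → 0.088.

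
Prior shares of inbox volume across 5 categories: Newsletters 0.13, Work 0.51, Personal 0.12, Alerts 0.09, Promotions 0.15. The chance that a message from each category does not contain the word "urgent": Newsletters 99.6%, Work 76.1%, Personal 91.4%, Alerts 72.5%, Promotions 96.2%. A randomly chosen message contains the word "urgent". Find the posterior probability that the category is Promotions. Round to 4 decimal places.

0.0349

Taking complements, P(urgent-flag | each) = Newsletters 0.004, Work 0.239, Personal 0.086, Alerts 0.275, Promotions 0.038.
Compute prior × likelihood for every hypothesis:
  Newsletters: 0.13 × 0.004 = 0.00052
  Work: 0.51 × 0.239 = 0.12189
  Personal: 0.12 × 0.086 = 0.01032
  Alerts: 0.09 × 0.275 = 0.02475
  Promotions: 0.15 × 0.038 = 0.0057
Total = 0.16318.
P(Promotions | evidence) = 0.0057 / 0.16318 ≈ 0.0349.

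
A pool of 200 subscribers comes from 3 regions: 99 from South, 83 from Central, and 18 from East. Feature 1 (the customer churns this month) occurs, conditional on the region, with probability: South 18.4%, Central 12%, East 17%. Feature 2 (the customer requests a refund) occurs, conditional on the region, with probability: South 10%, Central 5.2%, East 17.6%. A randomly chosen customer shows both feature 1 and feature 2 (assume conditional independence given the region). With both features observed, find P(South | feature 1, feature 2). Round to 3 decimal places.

0.633

Compute prior × likelihood for every hypothesis:
  South: 0.495 × 0.184 × 0.1 = 0.009108
  Central: 0.415 × 0.12 × 0.052 = 0.0025896
  East: 0.09 × 0.17 × 0.176 = 0.0026928
Total = 0.0143904.
P(South | evidence) = 0.009108 / 0.0143904 ≈ 0.633.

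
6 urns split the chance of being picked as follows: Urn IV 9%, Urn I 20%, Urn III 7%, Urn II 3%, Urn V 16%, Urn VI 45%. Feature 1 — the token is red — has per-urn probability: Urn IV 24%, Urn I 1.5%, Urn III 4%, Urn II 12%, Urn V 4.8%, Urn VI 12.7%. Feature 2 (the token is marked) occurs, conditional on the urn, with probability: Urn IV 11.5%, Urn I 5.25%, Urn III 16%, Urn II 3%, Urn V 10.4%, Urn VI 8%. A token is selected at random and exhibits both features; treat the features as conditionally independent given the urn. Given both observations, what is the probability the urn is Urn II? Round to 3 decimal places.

0.013

By Bayes' rule, posterior ∝ prior × likelihood:
  Urn IV: 0.09 × 0.24 × 0.115 = 0.002484
  Urn I: 0.2 × 0.015 × 0.0525 = 0.0001575
  Urn III: 0.07 × 0.04 × 0.16 = 0.000448
  Urn II: 0.03 × 0.12 × 0.03 = 0.000108
  Urn V: 0.16 × 0.048 × 0.104 = 0.00079872
  Urn VI: 0.45 × 0.127 × 0.08 = 0.004572
Sum = 0.00856822.
P(Urn II | evidence) = 0.000108 / 0.00856822 ≈ 0.013.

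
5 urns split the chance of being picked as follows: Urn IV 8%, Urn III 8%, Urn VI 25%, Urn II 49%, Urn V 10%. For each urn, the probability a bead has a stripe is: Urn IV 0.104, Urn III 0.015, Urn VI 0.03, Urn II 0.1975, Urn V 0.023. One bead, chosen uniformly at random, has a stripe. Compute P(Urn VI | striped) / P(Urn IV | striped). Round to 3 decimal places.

0.901

Prior × likelihood for each hypothesis:
  Urn IV: 0.08 × 0.104 = 0.00832
  Urn III: 0.08 × 0.015 = 0.0012
  Urn VI: 0.25 × 0.03 = 0.0075
  Urn II: 0.49 × 0.1975 = 0.096775
  Urn V: 0.1 × 0.023 = 0.0023
Normalizing constant = 0.116095.
The ratio is 0.0075 / 0.00832 (the normalizer cancels) = 0.901.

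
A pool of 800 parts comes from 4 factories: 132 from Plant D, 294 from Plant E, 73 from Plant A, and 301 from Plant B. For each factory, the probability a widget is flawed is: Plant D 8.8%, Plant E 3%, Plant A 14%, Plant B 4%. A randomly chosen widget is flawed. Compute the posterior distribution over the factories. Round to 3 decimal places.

By Bayes' rule, posterior ∝ prior × likelihood:
  Plant D: 0.165 × 0.088 = 0.01452
  Plant E: 0.3675 × 0.03 = 0.011025
  Plant A: 0.09125 × 0.14 = 0.012775
  Plant B: 0.37625 × 0.04 = 0.01505
Sum = 0.05337.
P(Plant D | flawed) = 0.01452/0.05337 ≈ 0.272
P(Plant E | flawed) = 0.011025/0.05337 ≈ 0.207
P(Plant A | flawed) = 0.012775/0.05337 ≈ 0.239
P(Plant B | flawed) = 0.01505/0.05337 ≈ 0.282
(Check: 0.272+0.207+0.239+0.282 = 1.000.)

Plant D 0.272, Plant E 0.207, Plant A 0.239, Plant B 0.282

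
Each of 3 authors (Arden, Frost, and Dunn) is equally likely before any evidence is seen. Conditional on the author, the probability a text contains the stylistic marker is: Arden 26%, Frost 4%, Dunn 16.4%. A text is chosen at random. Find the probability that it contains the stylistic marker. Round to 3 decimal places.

Since the prior is uniform, the posterior is proportional to the likelihood:
  Arden: 0.26
  Frost: 0.04
  Dunn: 0.164
P(marker) = (1/3) × (0.26 + 0.04 + 0.164) = 0.464/3 ≈ 0.155.

0.155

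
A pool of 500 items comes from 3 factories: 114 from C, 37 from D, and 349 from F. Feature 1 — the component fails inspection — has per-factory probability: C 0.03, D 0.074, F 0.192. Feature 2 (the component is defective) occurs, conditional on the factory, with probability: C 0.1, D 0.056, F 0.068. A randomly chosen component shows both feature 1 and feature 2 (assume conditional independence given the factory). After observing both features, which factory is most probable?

Prior × likelihood for each hypothesis:
  C: 0.228 × 0.03 × 0.1 = 0.000684
  D: 0.074 × 0.074 × 0.056 = 0.000306656
  F: 0.698 × 0.192 × 0.068 = 0.009113088
Sum = 0.010103744.
Largest term belongs to F, so F is most probable.

F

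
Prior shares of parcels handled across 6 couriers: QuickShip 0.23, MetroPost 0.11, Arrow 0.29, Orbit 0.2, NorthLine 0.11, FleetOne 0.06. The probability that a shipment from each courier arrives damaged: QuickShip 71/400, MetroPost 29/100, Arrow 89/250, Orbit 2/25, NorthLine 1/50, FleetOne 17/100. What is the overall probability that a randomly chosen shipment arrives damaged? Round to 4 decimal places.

Compute prior × likelihood for every hypothesis:
  QuickShip: 0.23 × 0.1775 = 0.040825
  MetroPost: 0.11 × 0.29 = 0.0319
  Arrow: 0.29 × 0.356 = 0.10324
  Orbit: 0.2 × 0.08 = 0.016
  NorthLine: 0.11 × 0.02 = 0.0022
  FleetOne: 0.06 × 0.17 = 0.0102
P(damaged) = 0.040825 + 0.0319 + 0.10324 + 0.016 + 0.0022 + 0.0102 = 0.204365 → 0.2044.

0.2044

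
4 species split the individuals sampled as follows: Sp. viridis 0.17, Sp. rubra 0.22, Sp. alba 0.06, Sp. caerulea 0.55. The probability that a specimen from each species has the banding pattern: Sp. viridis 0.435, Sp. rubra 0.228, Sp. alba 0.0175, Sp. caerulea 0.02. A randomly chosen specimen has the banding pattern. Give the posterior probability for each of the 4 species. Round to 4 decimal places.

Sp. viridis 0.5431, Sp. rubra 0.3684, Sp. alba 0.0077, Sp. caerulea 0.0808

Unnormalized posteriors (prior × likelihood):
  Sp. viridis: 0.17 × 0.435 = 0.07395
  Sp. rubra: 0.22 × 0.228 = 0.05016
  Sp. alba: 0.06 × 0.0175 = 0.00105
  Sp. caerulea: 0.55 × 0.02 = 0.011
Sum = 0.13616.
P(Sp. viridis | banded) = 0.07395/0.13616 ≈ 0.5431
P(Sp. rubra | banded) = 0.05016/0.13616 ≈ 0.3684
P(Sp. alba | banded) = 0.00105/0.13616 ≈ 0.0077
P(Sp. caerulea | banded) = 0.011/0.13616 ≈ 0.0808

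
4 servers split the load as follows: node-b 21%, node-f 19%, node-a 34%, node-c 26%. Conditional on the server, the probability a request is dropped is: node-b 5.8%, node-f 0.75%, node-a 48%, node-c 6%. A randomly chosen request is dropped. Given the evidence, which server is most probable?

node-a

Unnormalized posteriors (prior × likelihood):
  node-b: 0.21 × 0.058 = 0.01218
  node-f: 0.19 × 0.0075 = 0.001425
  node-a: 0.34 × 0.48 = 0.1632
  node-c: 0.26 × 0.06 = 0.0156
Normalizing constant = 0.192405.
Largest term belongs to node-a, so node-a is most probable.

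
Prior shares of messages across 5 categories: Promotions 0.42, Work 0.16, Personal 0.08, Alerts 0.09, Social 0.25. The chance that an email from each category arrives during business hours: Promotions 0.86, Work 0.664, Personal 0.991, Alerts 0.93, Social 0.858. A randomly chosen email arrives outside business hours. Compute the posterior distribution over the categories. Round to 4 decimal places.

Promotions 0.3792, Work 0.3467, Personal 0.0046, Alerts 0.0406, Social 0.2289

Taking complements, P(off-hours | each) = Promotions 0.14, Work 0.336, Personal 0.009, Alerts 0.07, Social 0.142.
Unnormalized posteriors (prior × likelihood):
  Promotions: 0.42 × 0.14 = 0.0588
  Work: 0.16 × 0.336 = 0.05376
  Personal: 0.08 × 0.009 = 0.00072
  Alerts: 0.09 × 0.07 = 0.0063
  Social: 0.25 × 0.142 = 0.0355
Normalizing constant = 0.15508.
P(Promotions | off-hours) = 0.0588/0.15508 ≈ 0.3792
P(Work | off-hours) = 0.05376/0.15508 ≈ 0.3467
P(Personal | off-hours) = 0.00072/0.15508 ≈ 0.0046
P(Alerts | off-hours) = 0.0063/0.15508 ≈ 0.0406
P(Social | off-hours) = 0.0355/0.15508 ≈ 0.2289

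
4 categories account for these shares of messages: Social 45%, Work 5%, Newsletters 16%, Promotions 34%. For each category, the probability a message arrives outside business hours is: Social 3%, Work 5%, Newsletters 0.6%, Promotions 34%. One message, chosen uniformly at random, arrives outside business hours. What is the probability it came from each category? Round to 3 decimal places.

Social 0.102, Work 0.019, Newsletters 0.007, Promotions 0.872

Unnormalized posteriors (prior × likelihood):
  Social: 0.45 × 0.03 = 0.0135
  Work: 0.05 × 0.05 = 0.0025
  Newsletters: 0.16 × 0.006 = 0.00096
  Promotions: 0.34 × 0.34 = 0.1156
Normalizing constant = 0.13256.
P(Social | off-hours) = 0.0135/0.13256 ≈ 0.102
P(Work | off-hours) = 0.0025/0.13256 ≈ 0.019
P(Newsletters | off-hours) = 0.00096/0.13256 ≈ 0.007
P(Promotions | off-hours) = 0.1156/0.13256 ≈ 0.872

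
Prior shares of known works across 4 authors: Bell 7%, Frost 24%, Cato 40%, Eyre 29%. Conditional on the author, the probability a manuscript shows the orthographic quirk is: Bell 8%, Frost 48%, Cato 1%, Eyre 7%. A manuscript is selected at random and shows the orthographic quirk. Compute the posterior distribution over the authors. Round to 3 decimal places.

Bell 0.039, Frost 0.794, Cato 0.028, Eyre 0.140

Compute prior × likelihood for every hypothesis:
  Bell: 0.07 × 0.08 = 0.0056
  Frost: 0.24 × 0.48 = 0.1152
  Cato: 0.4 × 0.01 = 0.004
  Eyre: 0.29 × 0.07 = 0.0203
Sum = 0.1451.
P(Bell | quirk) = 0.0056/0.1451 ≈ 0.039
P(Frost | quirk) = 0.1152/0.1451 ≈ 0.794
P(Cato | quirk) = 0.004/0.1451 ≈ 0.028
P(Eyre | quirk) = 0.0203/0.1451 ≈ 0.140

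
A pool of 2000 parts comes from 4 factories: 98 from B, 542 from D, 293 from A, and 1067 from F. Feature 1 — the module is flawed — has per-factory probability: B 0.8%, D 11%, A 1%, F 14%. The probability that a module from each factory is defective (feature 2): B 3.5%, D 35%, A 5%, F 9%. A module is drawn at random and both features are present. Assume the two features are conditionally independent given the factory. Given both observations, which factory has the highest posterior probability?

D

Prior × likelihood for each hypothesis:
  B: 0.049 × 0.008 × 0.035 = 0.00001372
  D: 0.271 × 0.11 × 0.35 = 0.0104335
  A: 0.1465 × 0.01 × 0.05 = 0.00007325
  F: 0.5335 × 0.14 × 0.09 = 0.0067221
Total = 0.01724257.
Largest term belongs to D, so D is most probable.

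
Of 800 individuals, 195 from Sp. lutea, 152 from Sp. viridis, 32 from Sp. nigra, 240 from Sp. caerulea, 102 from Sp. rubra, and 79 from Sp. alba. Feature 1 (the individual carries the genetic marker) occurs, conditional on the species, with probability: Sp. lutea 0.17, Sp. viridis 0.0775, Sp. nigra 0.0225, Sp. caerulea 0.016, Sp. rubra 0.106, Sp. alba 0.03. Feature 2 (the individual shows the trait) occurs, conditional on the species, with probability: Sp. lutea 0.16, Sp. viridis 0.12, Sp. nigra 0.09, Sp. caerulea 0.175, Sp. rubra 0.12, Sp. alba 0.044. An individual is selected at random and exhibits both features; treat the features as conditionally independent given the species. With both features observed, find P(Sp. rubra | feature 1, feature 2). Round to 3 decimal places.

Prior × likelihood for each hypothesis:
  Sp. lutea: 0.24375 × 0.17 × 0.16 = 0.00663
  Sp. viridis: 0.19 × 0.0775 × 0.12 = 0.001767
  Sp. nigra: 0.04 × 0.0225 × 0.09 = 0.000081
  Sp. caerulea: 0.3 × 0.016 × 0.175 = 0.00084
  Sp. rubra: 0.1275 × 0.106 × 0.12 = 0.0016218
  Sp. alba: 0.09875 × 0.03 × 0.044 = 0.00013035
Normalizing constant = 0.01107015.
P(Sp. rubra | evidence) = 0.0016218 / 0.01107015 ≈ 0.147.

0.147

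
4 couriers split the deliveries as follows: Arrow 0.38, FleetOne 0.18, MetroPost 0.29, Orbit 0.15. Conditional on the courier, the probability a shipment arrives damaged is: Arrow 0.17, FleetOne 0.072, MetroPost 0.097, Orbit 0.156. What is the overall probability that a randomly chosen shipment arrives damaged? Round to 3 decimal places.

0.129

Prior × likelihood for each hypothesis:
  Arrow: 0.38 × 0.17 = 0.0646
  FleetOne: 0.18 × 0.072 = 0.01296
  MetroPost: 0.29 × 0.097 = 0.02813
  Orbit: 0.15 × 0.156 = 0.0234
P(damaged) = 0.0646 + 0.01296 + 0.02813 + 0.0234 = 0.12909 → 0.129.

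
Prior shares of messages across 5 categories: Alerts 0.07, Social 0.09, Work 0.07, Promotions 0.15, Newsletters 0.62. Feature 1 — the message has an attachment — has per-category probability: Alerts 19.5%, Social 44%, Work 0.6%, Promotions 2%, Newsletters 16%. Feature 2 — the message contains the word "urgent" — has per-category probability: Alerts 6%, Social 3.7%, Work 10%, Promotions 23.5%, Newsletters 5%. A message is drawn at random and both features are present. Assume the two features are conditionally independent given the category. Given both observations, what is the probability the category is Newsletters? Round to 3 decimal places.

By Bayes' rule, posterior ∝ prior × likelihood:
  Alerts: 0.07 × 0.195 × 0.06 = 0.000819
  Social: 0.09 × 0.44 × 0.037 = 0.0014652
  Work: 0.07 × 0.006 × 0.1 = 0.000042
  Promotions: 0.15 × 0.02 × 0.235 = 0.000705
  Newsletters: 0.62 × 0.16 × 0.05 = 0.00496
Sum = 0.0079912.
P(Newsletters | evidence) = 0.00496 / 0.0079912 ≈ 0.621.

0.621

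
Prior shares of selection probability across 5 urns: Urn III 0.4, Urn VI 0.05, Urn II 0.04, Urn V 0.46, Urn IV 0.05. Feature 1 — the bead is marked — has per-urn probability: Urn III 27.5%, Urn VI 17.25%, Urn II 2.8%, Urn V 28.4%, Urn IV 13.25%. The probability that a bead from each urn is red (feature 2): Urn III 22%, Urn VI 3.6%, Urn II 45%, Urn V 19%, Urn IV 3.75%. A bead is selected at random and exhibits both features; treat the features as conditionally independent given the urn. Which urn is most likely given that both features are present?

Urn V

Unnormalized posteriors (prior × likelihood):
  Urn III: 0.4 × 0.275 × 0.22 = 0.0242
  Urn VI: 0.05 × 0.1725 × 0.036 = 0.0003105
  Urn II: 0.04 × 0.028 × 0.45 = 0.000504
  Urn V: 0.46 × 0.284 × 0.19 = 0.0248216
  Urn IV: 0.05 × 0.1325 × 0.0375 = 0.0002484375
Sum = 0.0500845375.
Largest term belongs to Urn V, so Urn V is most probable.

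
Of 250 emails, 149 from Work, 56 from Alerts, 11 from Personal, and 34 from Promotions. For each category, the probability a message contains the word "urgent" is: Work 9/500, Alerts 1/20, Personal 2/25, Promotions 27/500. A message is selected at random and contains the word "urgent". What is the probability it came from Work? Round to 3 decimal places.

0.327

Unnormalized posteriors (prior × likelihood):
  Work: 0.596 × 0.018 = 0.010728
  Alerts: 0.224 × 0.05 = 0.0112
  Personal: 0.044 × 0.08 = 0.00352
  Promotions: 0.136 × 0.054 = 0.007344
Sum = 0.032792.
P(Work | evidence) = 0.010728 / 0.032792 ≈ 0.327.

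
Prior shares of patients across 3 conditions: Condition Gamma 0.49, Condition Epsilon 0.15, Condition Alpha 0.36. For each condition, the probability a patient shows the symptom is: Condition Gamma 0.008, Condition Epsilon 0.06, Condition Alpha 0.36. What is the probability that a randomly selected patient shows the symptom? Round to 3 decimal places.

By Bayes' rule, posterior ∝ prior × likelihood:
  Condition Gamma: 0.49 × 0.008 = 0.00392
  Condition Epsilon: 0.15 × 0.06 = 0.009
  Condition Alpha: 0.36 × 0.36 = 0.1296
P(symptomatic) = 0.00392 + 0.009 + 0.1296 = 0.14252 → 0.143.

0.143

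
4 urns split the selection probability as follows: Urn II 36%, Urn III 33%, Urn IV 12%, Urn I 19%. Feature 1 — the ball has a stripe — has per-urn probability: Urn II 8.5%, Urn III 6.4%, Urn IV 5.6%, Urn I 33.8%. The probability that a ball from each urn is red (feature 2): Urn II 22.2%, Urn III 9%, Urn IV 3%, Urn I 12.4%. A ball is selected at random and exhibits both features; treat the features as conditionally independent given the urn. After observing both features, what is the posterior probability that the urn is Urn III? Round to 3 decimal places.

Prior × likelihood for each hypothesis:
  Urn II: 0.36 × 0.085 × 0.222 = 0.0067932
  Urn III: 0.33 × 0.064 × 0.09 = 0.0019008
  Urn IV: 0.12 × 0.056 × 0.03 = 0.0002016
  Urn I: 0.19 × 0.338 × 0.124 = 0.00796328
Total = 0.01685888.
P(Urn III | evidence) = 0.0019008 / 0.01685888 ≈ 0.113.

0.113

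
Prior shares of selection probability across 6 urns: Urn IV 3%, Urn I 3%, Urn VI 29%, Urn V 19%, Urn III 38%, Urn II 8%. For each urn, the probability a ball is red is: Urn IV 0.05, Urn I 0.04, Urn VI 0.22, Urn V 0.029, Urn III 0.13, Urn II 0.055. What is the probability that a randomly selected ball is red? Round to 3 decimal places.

0.126

By Bayes' rule, posterior ∝ prior × likelihood:
  Urn IV: 0.03 × 0.05 = 0.0015
  Urn I: 0.03 × 0.04 = 0.0012
  Urn VI: 0.29 × 0.22 = 0.0638
  Urn V: 0.19 × 0.029 = 0.00551
  Urn III: 0.38 × 0.13 = 0.0494
  Urn II: 0.08 × 0.055 = 0.0044
P(red) = 0.0015 + 0.0012 + 0.0638 + 0.00551 + 0.0494 + 0.0044 = 0.12581 → 0.126.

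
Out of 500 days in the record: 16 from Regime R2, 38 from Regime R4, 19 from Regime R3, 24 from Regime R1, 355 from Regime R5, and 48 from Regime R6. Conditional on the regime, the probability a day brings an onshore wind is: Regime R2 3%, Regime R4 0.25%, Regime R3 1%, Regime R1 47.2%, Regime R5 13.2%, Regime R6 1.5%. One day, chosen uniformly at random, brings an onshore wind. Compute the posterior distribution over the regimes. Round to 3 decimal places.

Regime R2 0.008, Regime R4 0.002, Regime R3 0.003, Regime R1 0.190, Regime R5 0.785, Regime R6 0.012

Prior × likelihood for each hypothesis:
  Regime R2: 0.032 × 0.03 = 0.00096
  Regime R4: 0.076 × 0.0025 = 0.00019
  Regime R3: 0.038 × 0.01 = 0.00038
  Regime R1: 0.048 × 0.472 = 0.022656
  Regime R5: 0.71 × 0.132 = 0.09372
  Regime R6: 0.096 × 0.015 = 0.00144
Sum = 0.119346.
P(Regime R2 | onshore) = 0.00096/0.119346 ≈ 0.008
P(Regime R4 | onshore) = 0.00019/0.119346 ≈ 0.002
P(Regime R3 | onshore) = 0.00038/0.119346 ≈ 0.003
P(Regime R1 | onshore) = 0.022656/0.119346 ≈ 0.190
P(Regime R5 | onshore) = 0.09372/0.119346 ≈ 0.785
P(Regime R6 | onshore) = 0.00144/0.119346 ≈ 0.012
(Check: 0.008+0.002+0.003+0.190+0.785+0.012 = 1.000.)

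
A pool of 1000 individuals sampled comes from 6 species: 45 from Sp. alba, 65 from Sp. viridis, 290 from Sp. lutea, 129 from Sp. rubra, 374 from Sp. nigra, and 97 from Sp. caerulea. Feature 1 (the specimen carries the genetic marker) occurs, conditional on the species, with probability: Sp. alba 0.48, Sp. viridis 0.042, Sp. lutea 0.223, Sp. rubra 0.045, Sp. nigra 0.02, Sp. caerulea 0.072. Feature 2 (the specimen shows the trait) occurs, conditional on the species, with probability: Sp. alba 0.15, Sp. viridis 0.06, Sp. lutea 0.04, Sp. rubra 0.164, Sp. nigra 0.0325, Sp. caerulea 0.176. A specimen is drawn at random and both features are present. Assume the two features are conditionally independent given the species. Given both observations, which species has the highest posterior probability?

Sp. alba

By Bayes' rule, posterior ∝ prior × likelihood:
  Sp. alba: 0.045 × 0.48 × 0.15 = 0.00324
  Sp. viridis: 0.065 × 0.042 × 0.06 = 0.0001638
  Sp. lutea: 0.29 × 0.223 × 0.04 = 0.0025868
  Sp. rubra: 0.129 × 0.045 × 0.164 = 0.00095202
  Sp. nigra: 0.374 × 0.02 × 0.0325 = 0.0002431
  Sp. caerulea: 0.097 × 0.072 × 0.176 = 0.001229184
Normalizing constant = 0.008414904.
Largest term belongs to Sp. alba, so Sp. alba is most probable.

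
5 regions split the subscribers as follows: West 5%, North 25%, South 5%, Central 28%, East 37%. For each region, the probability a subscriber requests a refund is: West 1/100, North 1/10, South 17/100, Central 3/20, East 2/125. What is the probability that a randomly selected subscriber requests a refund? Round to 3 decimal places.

By Bayes' rule, posterior ∝ prior × likelihood:
  West: 0.05 × 0.01 = 0.0005
  North: 0.25 × 0.1 = 0.025
  South: 0.05 × 0.17 = 0.0085
  Central: 0.28 × 0.15 = 0.042
  East: 0.37 × 0.016 = 0.00592
P(refund) = 0.0005 + 0.025 + 0.0085 + 0.042 + 0.00592 = 0.08192 → 0.082.

0.082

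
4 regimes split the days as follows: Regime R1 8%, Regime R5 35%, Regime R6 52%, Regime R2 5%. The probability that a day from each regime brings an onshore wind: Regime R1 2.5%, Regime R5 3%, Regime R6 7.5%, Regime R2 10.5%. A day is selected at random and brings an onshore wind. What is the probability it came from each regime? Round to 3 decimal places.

Unnormalized posteriors (prior × likelihood):
  Regime R1: 0.08 × 0.025 = 0.002
  Regime R5: 0.35 × 0.03 = 0.0105
  Regime R6: 0.52 × 0.075 = 0.039
  Regime R2: 0.05 × 0.105 = 0.00525
Normalizing constant = 0.05675.
P(Regime R1 | onshore) = 0.002/0.05675 ≈ 0.035
P(Regime R5 | onshore) = 0.0105/0.05675 ≈ 0.185
P(Regime R6 | onshore) = 0.039/0.05675 ≈ 0.687
P(Regime R2 | onshore) = 0.00525/0.05675 ≈ 0.093
(Check: 0.035+0.185+0.687+0.093 = 1.000.)

Regime R1 0.035, Regime R5 0.185, Regime R6 0.687, Regime R2 0.093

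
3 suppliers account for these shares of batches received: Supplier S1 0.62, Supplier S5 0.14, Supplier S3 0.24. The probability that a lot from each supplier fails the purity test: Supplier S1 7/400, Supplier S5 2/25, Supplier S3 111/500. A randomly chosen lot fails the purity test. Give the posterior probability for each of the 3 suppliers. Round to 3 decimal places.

Supplier S1 0.144, Supplier S5 0.149, Supplier S3 0.707

Prior × likelihood for each hypothesis:
  Supplier S1: 0.62 × 0.0175 = 0.01085
  Supplier S5: 0.14 × 0.08 = 0.0112
  Supplier S3: 0.24 × 0.222 = 0.05328
Sum = 0.07533.
P(Supplier S1 | off-spec) = 0.01085/0.07533 ≈ 0.144
P(Supplier S5 | off-spec) = 0.0112/0.07533 ≈ 0.149
P(Supplier S3 | off-spec) = 0.05328/0.07533 ≈ 0.707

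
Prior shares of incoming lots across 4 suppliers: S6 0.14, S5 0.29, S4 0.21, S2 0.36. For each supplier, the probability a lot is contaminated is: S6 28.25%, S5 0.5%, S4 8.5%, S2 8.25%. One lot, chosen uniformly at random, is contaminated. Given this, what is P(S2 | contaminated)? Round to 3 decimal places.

0.335

Compute prior × likelihood for every hypothesis:
  S6: 0.14 × 0.2825 = 0.03955
  S5: 0.29 × 0.005 = 0.00145
  S4: 0.21 × 0.085 = 0.01785
  S2: 0.36 × 0.0825 = 0.0297
Sum = 0.08855.
P(S2 | evidence) = 0.0297 / 0.08855 ≈ 0.335.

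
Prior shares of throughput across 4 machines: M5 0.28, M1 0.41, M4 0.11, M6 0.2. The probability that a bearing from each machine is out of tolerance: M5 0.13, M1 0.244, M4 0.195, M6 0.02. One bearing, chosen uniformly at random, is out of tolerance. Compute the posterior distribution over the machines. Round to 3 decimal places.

M5 0.225, M1 0.618, M4 0.132, M6 0.025

Compute prior × likelihood for every hypothesis:
  M5: 0.28 × 0.13 = 0.0364
  M1: 0.41 × 0.244 = 0.10004
  M4: 0.11 × 0.195 = 0.02145
  M6: 0.2 × 0.02 = 0.004
Sum = 0.16189.
P(M5 | oversize) = 0.0364/0.16189 ≈ 0.225
P(M1 | oversize) = 0.10004/0.16189 ≈ 0.618
P(M4 | oversize) = 0.02145/0.16189 ≈ 0.132
P(M6 | oversize) = 0.004/0.16189 ≈ 0.025
(Check: 0.225+0.618+0.132+0.025 = 1.000.)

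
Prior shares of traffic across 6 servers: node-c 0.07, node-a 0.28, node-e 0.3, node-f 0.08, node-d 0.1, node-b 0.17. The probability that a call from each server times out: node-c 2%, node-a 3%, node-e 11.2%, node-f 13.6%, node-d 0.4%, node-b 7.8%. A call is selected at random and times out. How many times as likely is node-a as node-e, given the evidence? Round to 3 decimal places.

Unnormalized posteriors (prior × likelihood):
  node-c: 0.07 × 0.02 = 0.0014
  node-a: 0.28 × 0.03 = 0.0084
  node-e: 0.3 × 0.112 = 0.0336
  node-f: 0.08 × 0.136 = 0.01088
  node-d: 0.1 × 0.004 = 0.0004
  node-b: 0.17 × 0.078 = 0.01326
Normalizing constant = 0.06794.
The ratio is 0.0084 / 0.0336 (the normalizer cancels) = 0.250.

0.250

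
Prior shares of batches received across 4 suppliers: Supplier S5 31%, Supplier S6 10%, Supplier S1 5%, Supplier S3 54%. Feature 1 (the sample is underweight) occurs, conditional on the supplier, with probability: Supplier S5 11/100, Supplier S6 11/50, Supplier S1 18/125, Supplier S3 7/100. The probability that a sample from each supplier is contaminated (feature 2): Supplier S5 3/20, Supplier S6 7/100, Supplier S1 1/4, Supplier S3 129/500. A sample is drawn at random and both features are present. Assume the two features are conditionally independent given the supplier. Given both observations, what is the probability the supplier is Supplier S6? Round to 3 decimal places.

0.085

Prior × likelihood for each hypothesis:
  Supplier S5: 0.31 × 0.11 × 0.15 = 0.005115
  Supplier S6: 0.1 × 0.22 × 0.07 = 0.00154
  Supplier S1: 0.05 × 0.144 × 0.25 = 0.0018
  Supplier S3: 0.54 × 0.07 × 0.258 = 0.0097524
Normalizing constant = 0.0182074.
P(Supplier S6 | evidence) = 0.00154 / 0.0182074 ≈ 0.085.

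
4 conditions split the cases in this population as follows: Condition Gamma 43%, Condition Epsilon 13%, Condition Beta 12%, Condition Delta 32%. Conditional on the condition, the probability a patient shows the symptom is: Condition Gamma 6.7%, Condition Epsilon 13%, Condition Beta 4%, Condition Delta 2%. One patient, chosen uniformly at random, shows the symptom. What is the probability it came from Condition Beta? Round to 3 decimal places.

Compute prior × likelihood for every hypothesis:
  Condition Gamma: 0.43 × 0.067 = 0.02881
  Condition Epsilon: 0.13 × 0.13 = 0.0169
  Condition Beta: 0.12 × 0.04 = 0.0048
  Condition Delta: 0.32 × 0.02 = 0.0064
Sum = 0.05691.
P(Condition Beta | evidence) = 0.0048 / 0.05691 ≈ 0.084.

0.084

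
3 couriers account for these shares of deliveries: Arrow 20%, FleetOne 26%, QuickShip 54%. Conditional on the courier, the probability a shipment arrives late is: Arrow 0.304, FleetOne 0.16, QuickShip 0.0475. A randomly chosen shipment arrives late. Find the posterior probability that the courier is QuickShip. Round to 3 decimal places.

0.200

By Bayes' rule, posterior ∝ prior × likelihood:
  Arrow: 0.2 × 0.304 = 0.0608
  FleetOne: 0.26 × 0.16 = 0.0416
  QuickShip: 0.54 × 0.0475 = 0.02565
Normalizing constant = 0.12805.
P(QuickShip | evidence) = 0.02565 / 0.12805 ≈ 0.200.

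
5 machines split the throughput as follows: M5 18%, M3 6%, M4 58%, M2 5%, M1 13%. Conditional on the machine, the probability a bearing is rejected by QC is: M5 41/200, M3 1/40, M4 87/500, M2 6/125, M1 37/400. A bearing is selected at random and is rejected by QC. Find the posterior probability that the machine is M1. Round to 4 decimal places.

0.0782

Compute prior × likelihood for every hypothesis:
  M5: 0.18 × 0.205 = 0.0369
  M3: 0.06 × 0.025 = 0.0015
  M4: 0.58 × 0.174 = 0.10092
  M2: 0.05 × 0.048 = 0.0024
  M1: 0.13 × 0.0925 = 0.012025
Sum = 0.153745.
P(M1 | evidence) = 0.012025 / 0.153745 ≈ 0.0782.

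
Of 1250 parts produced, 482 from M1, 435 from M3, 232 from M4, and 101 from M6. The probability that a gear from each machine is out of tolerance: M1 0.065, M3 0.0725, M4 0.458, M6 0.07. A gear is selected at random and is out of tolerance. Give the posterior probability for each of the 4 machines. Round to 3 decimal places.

M1 0.178, M3 0.179, M4 0.603, M6 0.040

By Bayes' rule, posterior ∝ prior × likelihood:
  M1: 0.3856 × 0.065 = 0.025064
  M3: 0.348 × 0.0725 = 0.02523
  M4: 0.1856 × 0.458 = 0.0850048
  M6: 0.0808 × 0.07 = 0.005656
Total = 0.1409548.
P(M1 | oversize) = 0.025064/0.1409548 ≈ 0.178
P(M3 | oversize) = 0.02523/0.1409548 ≈ 0.179
P(M4 | oversize) = 0.0850048/0.1409548 ≈ 0.603
P(M6 | oversize) = 0.005656/0.1409548 ≈ 0.040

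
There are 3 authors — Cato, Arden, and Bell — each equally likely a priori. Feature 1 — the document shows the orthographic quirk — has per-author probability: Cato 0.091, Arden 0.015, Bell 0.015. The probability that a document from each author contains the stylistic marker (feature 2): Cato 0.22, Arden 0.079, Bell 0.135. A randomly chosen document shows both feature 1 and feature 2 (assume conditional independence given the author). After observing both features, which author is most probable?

With a uniform prior (1/3 each), posterior ∝ likelihood:
  Cato: 0.091 × 0.22 = 0.02002
  Arden: 0.015 × 0.079 = 0.001185
  Bell: 0.015 × 0.135 = 0.002025
Normalizing constant = 0.02323.
Largest term belongs to Cato, so Cato is most probable.

Cato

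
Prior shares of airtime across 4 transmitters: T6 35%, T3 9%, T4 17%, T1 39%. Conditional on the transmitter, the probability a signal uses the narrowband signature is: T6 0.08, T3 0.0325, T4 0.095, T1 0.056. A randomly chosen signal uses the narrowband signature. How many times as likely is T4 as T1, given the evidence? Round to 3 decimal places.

0.739

Unnormalized posteriors (prior × likelihood):
  T6: 0.35 × 0.08 = 0.028
  T3: 0.09 × 0.0325 = 0.002925
  T4: 0.17 × 0.095 = 0.01615
  T1: 0.39 × 0.056 = 0.02184
Normalizing constant = 0.068915.
The ratio is 0.01615 / 0.02184 (the normalizer cancels) = 0.739.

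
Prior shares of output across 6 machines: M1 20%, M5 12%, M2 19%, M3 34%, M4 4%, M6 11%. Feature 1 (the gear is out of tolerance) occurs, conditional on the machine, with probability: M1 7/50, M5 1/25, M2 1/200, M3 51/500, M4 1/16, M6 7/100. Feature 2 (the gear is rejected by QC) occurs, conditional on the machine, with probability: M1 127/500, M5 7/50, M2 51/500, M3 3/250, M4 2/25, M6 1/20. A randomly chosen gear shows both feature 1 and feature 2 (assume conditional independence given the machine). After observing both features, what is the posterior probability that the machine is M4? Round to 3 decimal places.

0.023

By Bayes' rule, posterior ∝ prior × likelihood:
  M1: 0.2 × 0.14 × 0.254 = 0.007112
  M5: 0.12 × 0.04 × 0.14 = 0.000672
  M2: 0.19 × 0.005 × 0.102 = 0.0000969
  M3: 0.34 × 0.102 × 0.012 = 0.00041616
  M4: 0.04 × 0.0625 × 0.08 = 0.0002
  M6: 0.11 × 0.07 × 0.05 = 0.000385
Normalizing constant = 0.00888206.
P(M4 | evidence) = 0.0002 / 0.00888206 ≈ 0.023.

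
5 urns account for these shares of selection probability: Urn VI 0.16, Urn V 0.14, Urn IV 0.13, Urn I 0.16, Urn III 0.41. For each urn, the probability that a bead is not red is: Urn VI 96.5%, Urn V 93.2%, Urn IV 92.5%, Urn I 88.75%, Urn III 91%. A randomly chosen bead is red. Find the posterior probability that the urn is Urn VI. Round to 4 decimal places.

Taking complements, P(red | each) = Urn VI 0.035, Urn V 0.068, Urn IV 0.075, Urn I 0.1125, Urn III 0.09.
Compute prior × likelihood for every hypothesis:
  Urn VI: 0.16 × 0.035 = 0.0056
  Urn V: 0.14 × 0.068 = 0.00952
  Urn IV: 0.13 × 0.075 = 0.00975
  Urn I: 0.16 × 0.1125 = 0.018
  Urn III: 0.41 × 0.09 = 0.0369
Total = 0.07977.
P(Urn VI | evidence) = 0.0056 / 0.07977 ≈ 0.0702.

0.0702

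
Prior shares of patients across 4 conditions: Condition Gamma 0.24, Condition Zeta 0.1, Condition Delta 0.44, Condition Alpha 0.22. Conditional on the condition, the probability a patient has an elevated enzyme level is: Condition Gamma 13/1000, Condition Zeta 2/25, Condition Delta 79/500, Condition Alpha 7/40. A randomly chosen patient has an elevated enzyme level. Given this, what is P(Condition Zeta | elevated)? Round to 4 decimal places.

Prior × likelihood for each hypothesis:
  Condition Gamma: 0.24 × 0.013 = 0.00312
  Condition Zeta: 0.1 × 0.08 = 0.008
  Condition Delta: 0.44 × 0.158 = 0.06952
  Condition Alpha: 0.22 × 0.175 = 0.0385
Normalizing constant = 0.11914.
P(Condition Zeta | evidence) = 0.008 / 0.11914 ≈ 0.0671.

0.0671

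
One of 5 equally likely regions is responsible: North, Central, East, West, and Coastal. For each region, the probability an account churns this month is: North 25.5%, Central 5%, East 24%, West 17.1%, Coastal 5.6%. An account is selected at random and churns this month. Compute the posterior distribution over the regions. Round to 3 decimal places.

With a uniform prior (1/5 each), posterior ∝ likelihood:
  North: 0.255
  Central: 0.05
  East: 0.24
  West: 0.171
  Coastal: 0.056
Sum = 0.772.
P(North | churn) = 0.255/0.772 ≈ 0.330
P(Central | churn) = 0.05/0.772 ≈ 0.065
P(East | churn) = 0.24/0.772 ≈ 0.311
P(West | churn) = 0.171/0.772 ≈ 0.222
P(Coastal | churn) = 0.056/0.772 ≈ 0.073

North 0.330, Central 0.065, East 0.311, West 0.222, Coastal 0.073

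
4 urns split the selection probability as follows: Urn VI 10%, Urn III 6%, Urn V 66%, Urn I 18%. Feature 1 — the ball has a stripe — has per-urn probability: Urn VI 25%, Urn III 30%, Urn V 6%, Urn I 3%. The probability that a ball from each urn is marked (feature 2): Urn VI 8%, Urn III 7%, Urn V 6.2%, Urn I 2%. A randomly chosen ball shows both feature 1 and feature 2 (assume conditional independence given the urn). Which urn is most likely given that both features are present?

By Bayes' rule, posterior ∝ prior × likelihood:
  Urn VI: 0.1 × 0.25 × 0.08 = 0.002
  Urn III: 0.06 × 0.3 × 0.07 = 0.00126
  Urn V: 0.66 × 0.06 × 0.062 = 0.0024552
  Urn I: 0.18 × 0.03 × 0.02 = 0.000108
Total = 0.0058232.
Largest term belongs to Urn V, so Urn V is most probable.

Urn V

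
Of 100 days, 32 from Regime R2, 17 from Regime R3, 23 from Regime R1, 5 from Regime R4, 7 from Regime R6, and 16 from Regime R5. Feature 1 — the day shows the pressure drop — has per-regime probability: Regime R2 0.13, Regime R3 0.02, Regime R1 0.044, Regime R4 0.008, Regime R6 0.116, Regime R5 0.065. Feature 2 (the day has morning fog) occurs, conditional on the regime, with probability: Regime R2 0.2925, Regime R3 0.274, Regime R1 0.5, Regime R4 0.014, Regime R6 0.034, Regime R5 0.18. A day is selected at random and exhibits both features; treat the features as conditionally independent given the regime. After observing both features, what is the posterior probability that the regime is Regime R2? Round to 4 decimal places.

0.5990

Unnormalized posteriors (prior × likelihood):
  Regime R2: 0.32 × 0.13 × 0.2925 = 0.012168
  Regime R3: 0.17 × 0.02 × 0.274 = 0.0009316
  Regime R1: 0.23 × 0.044 × 0.5 = 0.00506
  Regime R4: 0.05 × 0.008 × 0.014 = 0.0000056
  Regime R6: 0.07 × 0.116 × 0.034 = 0.00027608
  Regime R5: 0.16 × 0.065 × 0.18 = 0.001872
Total = 0.02031328.
P(Regime R2 | evidence) = 0.012168 / 0.02031328 ≈ 0.5990.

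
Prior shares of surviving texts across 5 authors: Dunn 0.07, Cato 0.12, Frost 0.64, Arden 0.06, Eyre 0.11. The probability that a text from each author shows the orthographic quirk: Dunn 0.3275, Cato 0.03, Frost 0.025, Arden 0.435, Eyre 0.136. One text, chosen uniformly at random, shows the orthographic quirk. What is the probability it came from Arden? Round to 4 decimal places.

Unnormalized posteriors (prior × likelihood):
  Dunn: 0.07 × 0.3275 = 0.022925
  Cato: 0.12 × 0.03 = 0.0036
  Frost: 0.64 × 0.025 = 0.016
  Arden: 0.06 × 0.435 = 0.0261
  Eyre: 0.11 × 0.136 = 0.01496
Normalizing constant = 0.083585.
P(Arden | evidence) = 0.0261 / 0.083585 ≈ 0.3123.

0.3123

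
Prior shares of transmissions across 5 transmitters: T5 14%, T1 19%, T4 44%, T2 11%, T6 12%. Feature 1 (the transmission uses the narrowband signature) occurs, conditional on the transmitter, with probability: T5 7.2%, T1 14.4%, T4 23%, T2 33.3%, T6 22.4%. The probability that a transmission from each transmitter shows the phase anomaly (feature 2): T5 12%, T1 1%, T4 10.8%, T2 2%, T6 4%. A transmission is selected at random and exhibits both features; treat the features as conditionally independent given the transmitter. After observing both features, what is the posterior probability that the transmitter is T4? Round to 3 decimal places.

By Bayes' rule, posterior ∝ prior × likelihood:
  T5: 0.14 × 0.072 × 0.12 = 0.0012096
  T1: 0.19 × 0.144 × 0.01 = 0.0002736
  T4: 0.44 × 0.23 × 0.108 = 0.0109296
  T2: 0.11 × 0.333 × 0.02 = 0.0007326
  T6: 0.12 × 0.224 × 0.04 = 0.0010752
Normalizing constant = 0.0142206.
P(T4 | evidence) = 0.0109296 / 0.0142206 ≈ 0.769.

0.769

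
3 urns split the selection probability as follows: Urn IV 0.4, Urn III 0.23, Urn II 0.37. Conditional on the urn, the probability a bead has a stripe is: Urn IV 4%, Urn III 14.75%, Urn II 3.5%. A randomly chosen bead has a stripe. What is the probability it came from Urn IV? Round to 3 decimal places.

0.254

Prior × likelihood for each hypothesis:
  Urn IV: 0.4 × 0.04 = 0.016
  Urn III: 0.23 × 0.1475 = 0.033925
  Urn II: 0.37 × 0.035 = 0.01295
Sum = 0.062875.
P(Urn IV | evidence) = 0.016 / 0.062875 ≈ 0.254.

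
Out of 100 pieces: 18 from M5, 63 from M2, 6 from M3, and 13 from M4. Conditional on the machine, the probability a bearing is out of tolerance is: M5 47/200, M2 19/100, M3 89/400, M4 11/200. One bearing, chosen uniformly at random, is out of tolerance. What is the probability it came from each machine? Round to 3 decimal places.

M5 0.232, M2 0.656, M3 0.073, M4 0.039

Compute prior × likelihood for every hypothesis:
  M5: 0.18 × 0.235 = 0.0423
  M2: 0.63 × 0.19 = 0.1197
  M3: 0.06 × 0.2225 = 0.01335
  M4: 0.13 × 0.055 = 0.00715
Normalizing constant = 0.1825.
P(M5 | oversize) = 0.0423/0.1825 ≈ 0.232
P(M2 | oversize) = 0.1197/0.1825 ≈ 0.656
P(M3 | oversize) = 0.01335/0.1825 ≈ 0.073
P(M4 | oversize) = 0.00715/0.1825 ≈ 0.039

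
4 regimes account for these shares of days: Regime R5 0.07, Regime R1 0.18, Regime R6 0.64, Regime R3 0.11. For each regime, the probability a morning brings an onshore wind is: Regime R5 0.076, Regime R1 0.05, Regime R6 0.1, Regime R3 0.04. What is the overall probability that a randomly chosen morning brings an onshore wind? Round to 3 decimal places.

By Bayes' rule, posterior ∝ prior × likelihood:
  Regime R5: 0.07 × 0.076 = 0.00532
  Regime R1: 0.18 × 0.05 = 0.009
  Regime R6: 0.64 × 0.1 = 0.064
  Regime R3: 0.11 × 0.04 = 0.0044
P(onshore) = 0.00532 + 0.009 + 0.064 + 0.0044 = 0.08272 → 0.083.

0.083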